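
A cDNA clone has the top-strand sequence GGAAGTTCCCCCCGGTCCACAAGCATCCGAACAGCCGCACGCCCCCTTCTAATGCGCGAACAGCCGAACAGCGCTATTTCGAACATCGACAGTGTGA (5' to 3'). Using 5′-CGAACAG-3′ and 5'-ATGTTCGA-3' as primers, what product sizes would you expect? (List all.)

The forward primer CGAACAG matches the top strand at positions 28–34, 57–63, 65–71.
The reverse primer's reverse complement is TCGAACAT, matching at positions 79–86.
Each forward site pairs with the reverse site to give a product ending at position 86: sizes 59, 30, 22 bp.

59 bp, 30 bp, 22 bp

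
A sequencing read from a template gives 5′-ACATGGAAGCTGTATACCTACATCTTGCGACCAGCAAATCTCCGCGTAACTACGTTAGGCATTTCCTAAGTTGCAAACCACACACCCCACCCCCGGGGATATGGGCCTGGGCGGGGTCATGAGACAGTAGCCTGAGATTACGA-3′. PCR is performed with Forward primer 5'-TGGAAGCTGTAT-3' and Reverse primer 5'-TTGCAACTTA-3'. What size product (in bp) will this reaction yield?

Scanning the template, TGGAAGCTGTAT occurs at positions 4–15; this primer anneals to the bottom strand there with its 3' end pointing downstream.
Reverse complement of the reverse primer: TAAGTTGCAA. This occurs on the top strand at positions 67–76.
Amplicon spans positions 4–76: 73 bp.

73 bp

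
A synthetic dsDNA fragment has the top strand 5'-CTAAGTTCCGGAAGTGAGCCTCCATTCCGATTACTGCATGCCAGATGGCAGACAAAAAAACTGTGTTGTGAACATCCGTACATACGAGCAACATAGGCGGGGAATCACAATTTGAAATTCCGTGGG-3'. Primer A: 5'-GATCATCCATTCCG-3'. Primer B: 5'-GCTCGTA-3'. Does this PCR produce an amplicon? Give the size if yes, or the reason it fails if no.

No product — primer A has no binding site in the template.

Primer A (GATCATCCATTCCG) does not match the top strand, and its reverse complement CGGAATGGATGATC does not match either.
With no annealing site for primer A, no amplification occurs.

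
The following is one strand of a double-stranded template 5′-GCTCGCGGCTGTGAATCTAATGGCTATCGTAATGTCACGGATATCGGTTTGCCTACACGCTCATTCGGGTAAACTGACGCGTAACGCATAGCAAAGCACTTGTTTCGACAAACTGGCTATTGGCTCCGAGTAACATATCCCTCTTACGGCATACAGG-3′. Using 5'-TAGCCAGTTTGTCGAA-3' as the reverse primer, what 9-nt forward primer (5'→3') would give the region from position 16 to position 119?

5'-TCTAATGGC-3'

The reverse primer's reverse complement TTCGACAAACTGGCTA matches the template at positions 104–119; the product starts at position 16.
The forward primer is identical to the top strand over positions 16–24: TCTAATGGC.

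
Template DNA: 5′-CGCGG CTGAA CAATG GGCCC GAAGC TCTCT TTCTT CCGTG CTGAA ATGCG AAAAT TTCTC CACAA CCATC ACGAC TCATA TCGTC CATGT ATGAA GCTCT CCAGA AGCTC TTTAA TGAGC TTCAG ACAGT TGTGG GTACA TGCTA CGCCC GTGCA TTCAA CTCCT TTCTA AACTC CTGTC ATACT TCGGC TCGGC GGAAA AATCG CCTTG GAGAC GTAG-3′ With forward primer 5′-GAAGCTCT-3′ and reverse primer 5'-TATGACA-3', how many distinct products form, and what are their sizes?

Three products: 163 bp, 91 bp, 80 bp

The forward primer GAAGCTCT matches the top strand at positions 21–28, 93–100, 104–111.
The reverse primer's reverse complement is TGTCATA, matching at positions 177–183.
Each forward site pairs with the reverse site to give a product ending at position 183: sizes 163, 91, 80 bp.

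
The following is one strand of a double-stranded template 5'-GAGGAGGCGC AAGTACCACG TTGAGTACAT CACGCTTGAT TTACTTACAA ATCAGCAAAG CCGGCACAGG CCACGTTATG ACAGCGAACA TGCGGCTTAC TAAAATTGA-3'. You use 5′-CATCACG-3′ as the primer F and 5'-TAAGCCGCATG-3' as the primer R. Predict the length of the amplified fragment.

72 bp

Scanning the template, CATCACG occurs at positions 28–34; this primer anneals to the bottom strand there with its 3' end pointing downstream.
The reverse primer's reverse complement is CATGCGGCTTA, which matches the template at positions 89–99.
Product length = (reverse-primer end) − (forward-primer start) + 1 = 99 − 28 + 1 = 72 bp.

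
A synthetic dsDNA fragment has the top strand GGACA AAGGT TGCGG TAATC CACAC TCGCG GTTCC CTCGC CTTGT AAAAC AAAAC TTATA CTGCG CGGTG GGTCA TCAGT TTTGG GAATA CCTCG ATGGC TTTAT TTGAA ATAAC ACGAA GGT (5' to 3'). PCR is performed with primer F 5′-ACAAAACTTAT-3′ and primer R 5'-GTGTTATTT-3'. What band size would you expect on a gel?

Forward primer ACAAAACTTAT is found on the top strand at positions 49–59.
Reverse complement of the reverse primer: AAATAACAC. This occurs on the top strand at positions 109–117.
Product length = (reverse-primer end) − (forward-primer start) + 1 = 117 − 49 + 1 = 69 bp.

69 bp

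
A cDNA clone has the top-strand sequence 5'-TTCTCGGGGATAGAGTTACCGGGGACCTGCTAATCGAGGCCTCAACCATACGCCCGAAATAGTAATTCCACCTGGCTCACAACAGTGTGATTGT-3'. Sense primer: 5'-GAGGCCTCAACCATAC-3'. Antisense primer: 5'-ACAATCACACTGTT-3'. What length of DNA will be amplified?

Scanning the template, GAGGCCTCAACCATAC occurs at positions 36–51; this primer anneals to the bottom strand there with its 3' end pointing downstream.
Taking the reverse complement of ACAATCACACTGTT gives AACAGTGTGATTGT, found at positions 81–94 on the template; the primer anneals here to the top strand with its 3' end pointing upstream.
Amplicon spans positions 36–94: 59 bp.

59 bp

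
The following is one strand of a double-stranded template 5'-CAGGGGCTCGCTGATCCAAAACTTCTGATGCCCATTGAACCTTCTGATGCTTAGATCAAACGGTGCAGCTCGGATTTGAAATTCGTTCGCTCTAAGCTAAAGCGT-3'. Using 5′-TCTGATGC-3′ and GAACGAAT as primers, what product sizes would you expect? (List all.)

The forward primer TCTGATGC matches the top strand at positions 24–31, 43–50.
The reverse primer's reverse complement is ATTCGTTC, matching at positions 81–88.
Each forward site pairs with the reverse site to give a product ending at position 88: sizes 65, 46 bp.

65 bp, 46 bp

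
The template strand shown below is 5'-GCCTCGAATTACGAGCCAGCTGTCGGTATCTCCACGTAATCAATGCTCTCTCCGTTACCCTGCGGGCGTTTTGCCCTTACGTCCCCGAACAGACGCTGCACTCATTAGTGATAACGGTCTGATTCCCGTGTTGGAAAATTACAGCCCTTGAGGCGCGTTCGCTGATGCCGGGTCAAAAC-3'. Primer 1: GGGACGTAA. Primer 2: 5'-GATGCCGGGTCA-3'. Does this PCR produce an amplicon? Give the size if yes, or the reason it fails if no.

No product — the primers' 3' ends point away from each other.

Primer 1 (GGGACGTAA) has reverse complement TTACGTCCC, which matches the top strand at positions 77–85; primer 1 anneals to the top strand there with its 3' end pointing upstream toward position 77.
Primer 2 (GATGCCGGGTCA) matches the top strand directly at positions 164–175; it anneals to the bottom strand with its 3' end pointing downstream toward position 175.
The 3' ends diverge (primer 1 extends toward position 1, primer 2 toward position 179), so the primers never converge on a shared product.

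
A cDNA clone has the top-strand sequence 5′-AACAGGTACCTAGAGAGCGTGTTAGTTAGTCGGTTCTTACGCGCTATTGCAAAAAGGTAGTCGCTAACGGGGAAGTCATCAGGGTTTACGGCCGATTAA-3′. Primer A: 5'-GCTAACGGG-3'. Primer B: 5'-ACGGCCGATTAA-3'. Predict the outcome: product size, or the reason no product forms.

Primer A (GCTAACGGG) matches the top strand at positions 63–71 (3' end points downstream).
Primer B (ACGGCCGATTAA) also matches the top strand directly, at positions 88–99 — its reverse complement TTAATCGGCCGT is not present.
Both primers anneal to the bottom strand with 3' ends pointing the same way, so neither can prime synthesis back toward the other.

No product — both primers anneal to the same strand and extend in the same direction.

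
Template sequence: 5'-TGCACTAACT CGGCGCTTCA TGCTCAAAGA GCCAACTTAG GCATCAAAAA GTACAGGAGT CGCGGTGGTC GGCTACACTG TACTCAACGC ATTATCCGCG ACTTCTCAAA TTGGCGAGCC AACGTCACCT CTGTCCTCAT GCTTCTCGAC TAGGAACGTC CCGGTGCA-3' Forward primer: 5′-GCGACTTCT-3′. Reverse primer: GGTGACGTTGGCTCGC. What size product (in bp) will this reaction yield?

32 bp

Scanning the template, GCGACTTCT occurs at positions 98–106; this primer anneals to the bottom strand there with its 3' end pointing downstream.
Taking the reverse complement of GGTGACGTTGGCTCGC gives GCGAGCCAACGTCACC, found at positions 114–129 on the template; the primer anneals here to the top strand with its 3' end pointing upstream.
The product runs from position 98 to position 129, so its length is 129 − 98 + 1 = 32 bp.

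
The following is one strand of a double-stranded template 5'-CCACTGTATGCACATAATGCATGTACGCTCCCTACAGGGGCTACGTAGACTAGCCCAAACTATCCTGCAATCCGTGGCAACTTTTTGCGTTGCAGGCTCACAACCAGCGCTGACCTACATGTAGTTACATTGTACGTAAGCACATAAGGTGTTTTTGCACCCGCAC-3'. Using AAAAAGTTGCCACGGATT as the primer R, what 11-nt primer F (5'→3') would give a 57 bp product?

The reverse primer's reverse complement AATCCGTGGCAACTTTTT matches the template at positions 69–86, so the product ends at position 86.
A 57 bp product then starts at position 86 − 57 + 1 = 30.
The forward primer is identical to the top strand there: CCCTACAGGGG.

5'-CCCTACAGGGG-3'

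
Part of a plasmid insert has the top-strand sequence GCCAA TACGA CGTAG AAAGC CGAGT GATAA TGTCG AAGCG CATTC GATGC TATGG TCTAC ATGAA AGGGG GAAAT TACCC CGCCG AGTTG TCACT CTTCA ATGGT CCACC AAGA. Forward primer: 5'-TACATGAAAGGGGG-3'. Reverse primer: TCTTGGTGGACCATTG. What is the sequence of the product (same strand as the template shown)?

5'-TACATGAAAGGGGGAAATTACCCCGCCGAGTTGTCACTCTTCAATGGTCCACCAAGA-3'

Scanning the template, TACATGAAAGGGGG occurs at positions 58–71; this primer anneals to the bottom strand there with its 3' end pointing downstream.
Taking the reverse complement of TCTTGGTGGACCATTG gives CAATGGTCCACCAAGA, found at positions 99–114 on the template; the primer anneals here to the top strand with its 3' end pointing upstream.
The product is the template from position 58 through 114 (57 bp).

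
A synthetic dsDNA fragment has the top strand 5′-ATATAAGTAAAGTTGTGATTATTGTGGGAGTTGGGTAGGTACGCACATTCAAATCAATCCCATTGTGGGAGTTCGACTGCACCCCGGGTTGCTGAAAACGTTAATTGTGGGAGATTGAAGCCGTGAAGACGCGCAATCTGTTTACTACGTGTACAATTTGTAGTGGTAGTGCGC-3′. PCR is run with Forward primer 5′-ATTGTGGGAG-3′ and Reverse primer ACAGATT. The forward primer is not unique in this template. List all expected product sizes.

The forward primer ATTGTGGGAG matches the top strand at positions 21–30, 62–71, 104–113.
The reverse primer's reverse complement is AATCTGT, matching at positions 135–141.
Each forward site pairs with the reverse site to give a product ending at position 141: sizes 121, 80, 38 bp.

121 bp, 80 bp, 38 bp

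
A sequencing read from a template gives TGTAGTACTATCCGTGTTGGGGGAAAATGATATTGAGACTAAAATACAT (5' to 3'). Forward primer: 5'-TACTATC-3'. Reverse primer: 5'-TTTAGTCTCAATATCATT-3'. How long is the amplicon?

The forward primer matches the template at positions 6–12.
Reverse complement of the reverse primer: AATGATATTGAGACTAAA. This occurs on the top strand at positions 26–43.
The product runs from position 6 to position 43, so its length is 43 − 6 + 1 = 38 bp.

38 bp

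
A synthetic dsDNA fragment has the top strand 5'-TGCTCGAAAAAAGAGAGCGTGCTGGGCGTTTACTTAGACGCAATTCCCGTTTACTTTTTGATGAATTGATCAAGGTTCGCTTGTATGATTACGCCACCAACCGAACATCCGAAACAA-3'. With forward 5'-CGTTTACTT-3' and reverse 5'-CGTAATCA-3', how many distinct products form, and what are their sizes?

Two products: 67 bp, 46 bp

The forward primer CGTTTACTT matches the top strand at positions 27–35, 48–56.
The reverse primer's reverse complement is TGATTACG, matching at positions 86–93.
Each forward site pairs with the reverse site to give a product ending at position 93: sizes 67, 46 bp.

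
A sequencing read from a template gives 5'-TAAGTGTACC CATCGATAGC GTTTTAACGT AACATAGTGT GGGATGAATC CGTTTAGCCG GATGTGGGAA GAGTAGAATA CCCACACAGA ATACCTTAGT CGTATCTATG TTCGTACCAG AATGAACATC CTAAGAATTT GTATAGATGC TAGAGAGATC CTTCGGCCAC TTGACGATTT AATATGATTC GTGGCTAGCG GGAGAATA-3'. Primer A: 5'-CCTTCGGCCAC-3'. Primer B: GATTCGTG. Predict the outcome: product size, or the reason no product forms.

No product — both primers anneal to the same strand and extend in the same direction.

Primer A (CCTTCGGCCAC) matches the top strand at positions 160–170 (3' end points downstream).
Primer B (GATTCGTG) also matches the top strand directly, at positions 186–193 — its reverse complement CACGAATC is not present.
Both primers anneal to the bottom strand with 3' ends pointing the same way, so neither can prime synthesis back toward the other.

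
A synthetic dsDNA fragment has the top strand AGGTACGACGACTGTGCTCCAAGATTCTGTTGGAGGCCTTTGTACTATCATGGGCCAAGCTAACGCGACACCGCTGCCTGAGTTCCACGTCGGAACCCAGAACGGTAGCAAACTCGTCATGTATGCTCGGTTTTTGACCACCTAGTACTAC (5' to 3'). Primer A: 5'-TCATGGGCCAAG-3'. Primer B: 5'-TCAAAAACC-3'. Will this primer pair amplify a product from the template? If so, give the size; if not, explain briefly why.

Yes — a 90 bp product.

Primer A (TCATGGGCCAAG) matches the top strand at positions 48–59; it acts as a forward primer.
Primer B's reverse complement is GGTTTTTGA, matching the top strand at positions 129–137; it acts as a reverse primer.
The 3' ends face each other across positions 48–137, giving a 90 bp product.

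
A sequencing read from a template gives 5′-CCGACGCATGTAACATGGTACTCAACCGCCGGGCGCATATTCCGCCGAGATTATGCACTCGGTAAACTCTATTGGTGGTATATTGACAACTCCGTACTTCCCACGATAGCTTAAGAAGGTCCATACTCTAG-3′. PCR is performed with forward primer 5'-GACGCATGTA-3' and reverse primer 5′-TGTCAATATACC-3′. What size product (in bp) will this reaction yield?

86 bp

Scanning the template, GACGCATGTA occurs at positions 3–12; this primer anneals to the bottom strand there with its 3' end pointing downstream.
The reverse primer's reverse complement is GGTATATTGACA, which matches the template at positions 77–88.
Amplicon spans positions 3–88: 86 bp.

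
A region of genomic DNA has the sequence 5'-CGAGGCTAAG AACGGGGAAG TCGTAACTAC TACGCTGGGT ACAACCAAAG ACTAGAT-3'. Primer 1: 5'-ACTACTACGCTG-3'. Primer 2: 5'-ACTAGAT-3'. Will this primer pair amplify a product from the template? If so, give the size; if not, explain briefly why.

No product — both primers anneal to the same strand and extend in the same direction.

Primer 1 (ACTACTACGCTG) matches the top strand at positions 26–37 (3' end points downstream).
Primer 2 (ACTAGAT) also matches the top strand directly, at positions 51–57 — its reverse complement ATCTAGT is not present.
Both primers anneal to the bottom strand with 3' ends pointing the same way, so neither can prime synthesis back toward the other.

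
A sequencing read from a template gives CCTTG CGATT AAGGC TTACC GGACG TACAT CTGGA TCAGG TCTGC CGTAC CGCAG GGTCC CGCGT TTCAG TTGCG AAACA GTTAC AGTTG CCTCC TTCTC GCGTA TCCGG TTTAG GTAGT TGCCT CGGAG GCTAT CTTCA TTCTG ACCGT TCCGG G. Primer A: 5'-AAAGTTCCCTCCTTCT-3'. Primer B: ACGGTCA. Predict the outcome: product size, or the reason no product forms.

No product — primer A has no binding site in the template.

Primer A (AAAGTTCCCTCCTTCT) does not match the top strand, and its reverse complement AGAAGGAGGGAACTTT does not match either.
With no annealing site for primer A, no amplification occurs.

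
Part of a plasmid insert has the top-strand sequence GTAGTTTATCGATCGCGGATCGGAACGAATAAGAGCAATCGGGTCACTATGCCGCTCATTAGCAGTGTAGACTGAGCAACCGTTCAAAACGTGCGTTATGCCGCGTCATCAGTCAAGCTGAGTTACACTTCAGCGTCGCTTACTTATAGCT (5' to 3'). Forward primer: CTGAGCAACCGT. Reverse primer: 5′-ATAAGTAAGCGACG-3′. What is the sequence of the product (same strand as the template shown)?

Forward primer CTGAGCAACCGT is found on the top strand at positions 72–83.
The reverse primer's reverse complement is CGTCGCTTACTTAT, which matches the template at positions 134–147.
The product is the template from position 72 through 147 (76 bp).

5'-CTGAGCAACCGTTCAAAACGTGCGTTATGCCGCGTCATCAGTCAAGCTGAGTTACACTTCAGCGTCGCTTACTTAT-3'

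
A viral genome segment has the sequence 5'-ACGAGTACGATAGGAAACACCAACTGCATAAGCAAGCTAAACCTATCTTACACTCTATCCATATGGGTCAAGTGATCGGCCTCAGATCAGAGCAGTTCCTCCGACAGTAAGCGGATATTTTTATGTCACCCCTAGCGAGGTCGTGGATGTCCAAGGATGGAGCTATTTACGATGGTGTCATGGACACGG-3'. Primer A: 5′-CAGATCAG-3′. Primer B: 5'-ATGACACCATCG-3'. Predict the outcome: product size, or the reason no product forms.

Yes — a 99 bp product.

Primer A (CAGATCAG) matches the top strand at positions 83–90; it acts as a forward primer.
Primer B's reverse complement is CGATGGTGTCAT, matching the top strand at positions 170–181; it acts as a reverse primer.
The 3' ends face each other across positions 83–181, giving a 99 bp product.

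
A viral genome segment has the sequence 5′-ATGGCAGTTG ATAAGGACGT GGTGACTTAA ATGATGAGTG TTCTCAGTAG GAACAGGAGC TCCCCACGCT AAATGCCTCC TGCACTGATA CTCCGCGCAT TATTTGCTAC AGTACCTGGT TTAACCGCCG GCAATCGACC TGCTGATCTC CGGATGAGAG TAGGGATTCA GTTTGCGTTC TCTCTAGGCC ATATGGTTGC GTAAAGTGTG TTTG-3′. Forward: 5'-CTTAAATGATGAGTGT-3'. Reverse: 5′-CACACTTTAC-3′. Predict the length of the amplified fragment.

185 bp

Scanning the template, CTTAAATGATGAGTGT occurs at positions 26–41; this primer anneals to the bottom strand there with its 3' end pointing downstream.
Taking the reverse complement of CACACTTTAC gives GTAAAGTGTG, found at positions 201–210 on the template; the primer anneals here to the top strand with its 3' end pointing upstream.
Product length = (reverse-primer end) − (forward-primer start) + 1 = 210 − 26 + 1 = 185 bp.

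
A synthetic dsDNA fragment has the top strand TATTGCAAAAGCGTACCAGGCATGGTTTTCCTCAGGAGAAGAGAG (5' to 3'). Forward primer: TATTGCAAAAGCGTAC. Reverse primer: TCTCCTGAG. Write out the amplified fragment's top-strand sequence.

Scanning the template, TATTGCAAAAGCGTAC occurs at positions 1–16; this primer anneals to the bottom strand there with its 3' end pointing downstream.
Reverse complement of the reverse primer: CTCAGGAGA. This occurs on the top strand at positions 31–39.
The product is the template from position 1 through 39 (39 bp).

5'-TATTGCAAAAGCGTACCAGGCATGGTTTTCCTCAGGAGA-3'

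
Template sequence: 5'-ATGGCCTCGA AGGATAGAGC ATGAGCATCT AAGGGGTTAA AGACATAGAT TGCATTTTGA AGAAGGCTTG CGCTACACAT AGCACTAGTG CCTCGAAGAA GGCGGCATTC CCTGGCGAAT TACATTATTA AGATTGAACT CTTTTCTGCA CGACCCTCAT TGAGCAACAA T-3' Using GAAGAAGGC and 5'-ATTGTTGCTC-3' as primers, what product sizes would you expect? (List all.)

113 bp, 77 bp

The forward primer GAAGAAGGC matches the top strand at positions 59–67, 95–103.
The reverse primer's reverse complement is GAGCAACAAT, matching at positions 162–171.
Each forward site pairs with the reverse site to give a product ending at position 171: sizes 113, 77 bp.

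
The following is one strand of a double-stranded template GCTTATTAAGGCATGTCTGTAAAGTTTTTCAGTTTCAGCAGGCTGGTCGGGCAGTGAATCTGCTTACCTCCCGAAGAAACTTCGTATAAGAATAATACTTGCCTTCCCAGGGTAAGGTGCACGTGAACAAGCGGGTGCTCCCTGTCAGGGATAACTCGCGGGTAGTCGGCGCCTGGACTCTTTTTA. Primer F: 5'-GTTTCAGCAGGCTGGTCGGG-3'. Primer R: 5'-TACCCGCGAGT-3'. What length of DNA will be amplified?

Scanning the template, GTTTCAGCAGGCTGGTCGGG occurs at positions 32–51; this primer anneals to the bottom strand there with its 3' end pointing downstream.
Taking the reverse complement of TACCCGCGAGT gives ACTCGCGGGTA, found at positions 154–164 on the template; the primer anneals here to the top strand with its 3' end pointing upstream.
The product runs from position 32 to position 164, so its length is 164 − 32 + 1 = 133 bp.

133 bp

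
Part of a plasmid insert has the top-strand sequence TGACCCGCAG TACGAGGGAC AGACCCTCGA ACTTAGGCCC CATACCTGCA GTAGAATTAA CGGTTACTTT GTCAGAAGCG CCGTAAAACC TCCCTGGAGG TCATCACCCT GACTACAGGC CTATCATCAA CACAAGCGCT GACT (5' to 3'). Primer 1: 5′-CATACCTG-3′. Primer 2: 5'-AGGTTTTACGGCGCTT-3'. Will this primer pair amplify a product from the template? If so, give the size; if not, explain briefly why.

Primer 1 (CATACCTG) matches the top strand at positions 41–48; it acts as a forward primer.
Primer 2's reverse complement is AAGCGCCGTAAAACCT, matching the top strand at positions 76–91; it acts as a reverse primer.
The 3' ends face each other across positions 41–91, giving a 51 bp product.

Yes — a 51 bp product.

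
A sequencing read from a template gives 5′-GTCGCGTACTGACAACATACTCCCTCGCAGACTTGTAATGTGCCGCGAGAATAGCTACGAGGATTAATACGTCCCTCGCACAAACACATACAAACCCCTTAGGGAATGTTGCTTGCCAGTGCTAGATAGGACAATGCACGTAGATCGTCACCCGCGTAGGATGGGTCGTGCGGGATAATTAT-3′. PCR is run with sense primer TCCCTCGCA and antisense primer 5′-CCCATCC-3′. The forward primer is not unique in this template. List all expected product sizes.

145 bp, 94 bp

The forward primer TCCCTCGCA matches the top strand at positions 21–29, 72–80.
The reverse primer's reverse complement is GGATGGG, matching at positions 159–165.
Each forward site pairs with the reverse site to give a product ending at position 165: sizes 145, 94 bp.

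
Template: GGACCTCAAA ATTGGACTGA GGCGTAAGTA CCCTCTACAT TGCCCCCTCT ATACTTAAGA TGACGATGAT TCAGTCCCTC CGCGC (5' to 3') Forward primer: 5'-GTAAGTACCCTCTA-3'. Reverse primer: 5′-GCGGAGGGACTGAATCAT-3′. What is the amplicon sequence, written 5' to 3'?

Forward primer GTAAGTACCCTCTA is found on the top strand at positions 24–37.
The reverse primer's reverse complement is ATGATTCAGTCCCTCCGC, which matches the template at positions 66–83.
The product is the template from position 24 through 83 (60 bp).

5'-GTAAGTACCCTCTACATTGCCCCCTCTATACTTAAGATGACGATGATTCAGTCCCTCCGC-3'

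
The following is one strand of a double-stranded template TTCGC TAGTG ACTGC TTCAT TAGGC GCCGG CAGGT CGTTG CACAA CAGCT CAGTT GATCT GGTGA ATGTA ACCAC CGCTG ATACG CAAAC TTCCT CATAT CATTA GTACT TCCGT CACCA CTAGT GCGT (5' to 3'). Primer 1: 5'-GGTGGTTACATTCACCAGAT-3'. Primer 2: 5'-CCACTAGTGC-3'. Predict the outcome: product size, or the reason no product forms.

No product — the primers' 3' ends point away from each other.

Primer 1 (GGTGGTTACATTCACCAGAT) has reverse complement ATCTGGTGAATGTAACCACC, which matches the top strand at positions 57–76; primer 1 anneals to the top strand there with its 3' end pointing upstream toward position 57.
Primer 2 (CCACTAGTGC) matches the top strand directly at positions 118–127; it anneals to the bottom strand with its 3' end pointing downstream toward position 127.
The 3' ends diverge (primer 1 extends toward position 1, primer 2 toward position 129), so the primers never converge on a shared product.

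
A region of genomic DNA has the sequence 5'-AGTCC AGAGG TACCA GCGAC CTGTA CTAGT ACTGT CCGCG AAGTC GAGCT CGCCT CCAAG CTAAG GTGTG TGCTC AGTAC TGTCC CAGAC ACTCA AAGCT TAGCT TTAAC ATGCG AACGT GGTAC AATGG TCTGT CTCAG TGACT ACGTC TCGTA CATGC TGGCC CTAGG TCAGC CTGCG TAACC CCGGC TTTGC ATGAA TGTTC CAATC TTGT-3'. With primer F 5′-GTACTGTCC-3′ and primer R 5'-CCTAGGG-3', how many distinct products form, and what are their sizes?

The forward primer GTACTGTCC matches the top strand at positions 29–37, 77–85.
The reverse primer's reverse complement is CCCTAGG, matching at positions 164–170.
Each forward site pairs with the reverse site to give a product ending at position 170: sizes 142, 94 bp.

Two products: 142 bp, 94 bp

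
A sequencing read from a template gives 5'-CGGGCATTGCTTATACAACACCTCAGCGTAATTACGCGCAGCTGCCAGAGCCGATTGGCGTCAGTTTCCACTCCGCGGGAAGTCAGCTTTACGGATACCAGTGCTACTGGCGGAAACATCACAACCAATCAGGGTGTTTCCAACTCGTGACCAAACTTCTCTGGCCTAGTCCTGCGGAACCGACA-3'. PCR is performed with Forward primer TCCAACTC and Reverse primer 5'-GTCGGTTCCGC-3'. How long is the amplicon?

Forward primer TCCAACTC is found on the top strand at positions 139–146.
Reverse complement of the reverse primer: GCGGAACCGAC. This occurs on the top strand at positions 174–184.
Amplicon spans positions 139–184: 46 bp.

46 bp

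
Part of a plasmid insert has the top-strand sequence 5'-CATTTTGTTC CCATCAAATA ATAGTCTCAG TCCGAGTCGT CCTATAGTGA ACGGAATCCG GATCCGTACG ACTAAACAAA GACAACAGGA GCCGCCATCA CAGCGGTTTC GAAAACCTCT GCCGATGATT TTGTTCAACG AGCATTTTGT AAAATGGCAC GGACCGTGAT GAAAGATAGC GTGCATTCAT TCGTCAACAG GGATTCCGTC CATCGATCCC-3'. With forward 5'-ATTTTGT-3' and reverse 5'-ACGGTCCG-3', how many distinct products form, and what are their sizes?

Three products: 166 bp, 40 bp, 24 bp

The forward primer ATTTTGT matches the top strand at positions 2–8, 128–134, 144–150.
The reverse primer's reverse complement is CGGACCGT, matching at positions 160–167.
Each forward site pairs with the reverse site to give a product ending at position 167: sizes 166, 40, 24 bp.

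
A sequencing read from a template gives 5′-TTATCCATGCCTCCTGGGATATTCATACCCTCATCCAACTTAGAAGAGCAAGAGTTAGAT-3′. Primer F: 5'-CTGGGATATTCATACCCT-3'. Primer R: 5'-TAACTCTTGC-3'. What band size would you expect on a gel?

The forward primer matches the template at positions 14–31.
Reverse complement of the reverse primer: GCAAGAGTTA. This occurs on the top strand at positions 48–57.
The product runs from position 14 to position 57, so its length is 57 − 14 + 1 = 44 bp.

44 bp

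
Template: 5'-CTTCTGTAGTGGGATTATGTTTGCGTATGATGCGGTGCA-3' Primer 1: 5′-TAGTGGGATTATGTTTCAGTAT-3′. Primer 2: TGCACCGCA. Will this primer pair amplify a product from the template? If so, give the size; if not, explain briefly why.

No product — primer 1 has no binding site in the template.

Primer 1 (TAGTGGGATTATGTTTCAGTAT) does not match the top strand, and its reverse complement ATACTGAAACATAATCCCACTA does not match either.
With no annealing site for primer 1, no amplification occurs.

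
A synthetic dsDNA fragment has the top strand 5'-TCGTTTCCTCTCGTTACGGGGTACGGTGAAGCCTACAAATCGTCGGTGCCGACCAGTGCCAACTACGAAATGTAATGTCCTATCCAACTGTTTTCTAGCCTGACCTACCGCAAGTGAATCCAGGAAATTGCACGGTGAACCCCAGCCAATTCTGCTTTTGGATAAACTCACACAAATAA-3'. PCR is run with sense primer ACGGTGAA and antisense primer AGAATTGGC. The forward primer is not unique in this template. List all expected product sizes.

131 bp, 22 bp

The forward primer ACGGTGAA matches the top strand at positions 23–30, 132–139.
The reverse primer's reverse complement is GCCAATTCT, matching at positions 145–153.
Each forward site pairs with the reverse site to give a product ending at position 153: sizes 131, 22 bp.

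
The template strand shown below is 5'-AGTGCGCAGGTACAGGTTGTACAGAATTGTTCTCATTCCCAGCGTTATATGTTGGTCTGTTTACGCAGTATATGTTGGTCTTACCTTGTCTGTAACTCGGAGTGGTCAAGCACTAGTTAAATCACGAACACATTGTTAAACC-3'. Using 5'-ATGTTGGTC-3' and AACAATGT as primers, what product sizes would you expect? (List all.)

The forward primer ATGTTGGTC matches the top strand at positions 49–57, 72–80.
The reverse primer's reverse complement is ACATTGTT, matching at positions 130–137.
Each forward site pairs with the reverse site to give a product ending at position 137: sizes 89, 66 bp.

89 bp, 66 bp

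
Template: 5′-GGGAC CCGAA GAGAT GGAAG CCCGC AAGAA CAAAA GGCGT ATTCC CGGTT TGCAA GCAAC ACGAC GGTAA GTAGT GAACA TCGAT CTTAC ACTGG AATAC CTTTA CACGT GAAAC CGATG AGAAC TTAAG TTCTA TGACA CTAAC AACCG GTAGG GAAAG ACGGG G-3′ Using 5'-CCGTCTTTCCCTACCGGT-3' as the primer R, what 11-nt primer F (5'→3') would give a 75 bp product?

5'-CACTGGAATAC-3'

The reverse primer's reverse complement ACCGGTAGGGAAAGACGG matches the template at positions 147–164, so the product ends at position 164.
A 75 bp product then starts at position 164 − 75 + 1 = 90.
The forward primer is identical to the top strand there: CACTGGAATAC.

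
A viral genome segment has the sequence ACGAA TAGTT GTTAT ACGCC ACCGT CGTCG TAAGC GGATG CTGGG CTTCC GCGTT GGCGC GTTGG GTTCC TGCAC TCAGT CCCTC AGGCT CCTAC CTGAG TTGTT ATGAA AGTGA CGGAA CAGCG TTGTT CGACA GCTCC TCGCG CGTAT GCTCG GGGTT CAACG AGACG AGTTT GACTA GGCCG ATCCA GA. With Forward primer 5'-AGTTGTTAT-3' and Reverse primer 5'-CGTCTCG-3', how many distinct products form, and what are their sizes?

The forward primer AGTTGTTAT matches the top strand at positions 7–15, 99–107.
The reverse primer's reverse complement is CGAGACG, matching at positions 164–170.
Each forward site pairs with the reverse site to give a product ending at position 170: sizes 164, 72 bp.

Two products: 164 bp, 72 bp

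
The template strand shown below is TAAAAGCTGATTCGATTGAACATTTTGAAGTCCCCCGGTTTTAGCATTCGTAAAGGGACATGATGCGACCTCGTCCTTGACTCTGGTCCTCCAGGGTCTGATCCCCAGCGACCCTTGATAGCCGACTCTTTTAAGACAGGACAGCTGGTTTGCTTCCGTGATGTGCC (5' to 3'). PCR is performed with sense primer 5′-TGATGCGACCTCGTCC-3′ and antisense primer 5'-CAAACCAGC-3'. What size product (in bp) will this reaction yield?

92 bp

The forward primer matches the template at positions 61–76.
The reverse primer's reverse complement is GCTGGTTTG, which matches the template at positions 144–152.
Product length = (reverse-primer end) − (forward-primer start) + 1 = 152 − 61 + 1 = 92 bp.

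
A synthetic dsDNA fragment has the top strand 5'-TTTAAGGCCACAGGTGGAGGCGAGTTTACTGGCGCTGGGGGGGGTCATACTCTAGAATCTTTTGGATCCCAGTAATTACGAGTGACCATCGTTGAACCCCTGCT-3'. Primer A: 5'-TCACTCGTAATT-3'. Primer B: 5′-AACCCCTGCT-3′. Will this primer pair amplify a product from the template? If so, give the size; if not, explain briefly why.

Primer A (TCACTCGTAATT) has reverse complement AATTACGAGTGA, which matches the top strand at positions 74–85; primer A anneals to the top strand there with its 3' end pointing upstream toward position 74.
Primer B (AACCCCTGCT) matches the top strand directly at positions 95–104; it anneals to the bottom strand with its 3' end pointing downstream toward position 104.
The 3' ends diverge (primer A extends toward position 1, primer B toward position 104), so the primers never converge on a shared product.

No product — the primers' 3' ends point away from each other.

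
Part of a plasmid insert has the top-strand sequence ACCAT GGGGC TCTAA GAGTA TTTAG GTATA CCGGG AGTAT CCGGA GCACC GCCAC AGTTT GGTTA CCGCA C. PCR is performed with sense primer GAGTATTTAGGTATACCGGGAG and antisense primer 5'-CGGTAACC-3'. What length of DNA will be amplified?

53 bp

The forward primer matches the template at positions 16–37.
Reverse complement of the reverse primer: GGTTACCG. This occurs on the top strand at positions 61–68.
The product runs from position 16 to position 68, so its length is 68 − 16 + 1 = 53 bp.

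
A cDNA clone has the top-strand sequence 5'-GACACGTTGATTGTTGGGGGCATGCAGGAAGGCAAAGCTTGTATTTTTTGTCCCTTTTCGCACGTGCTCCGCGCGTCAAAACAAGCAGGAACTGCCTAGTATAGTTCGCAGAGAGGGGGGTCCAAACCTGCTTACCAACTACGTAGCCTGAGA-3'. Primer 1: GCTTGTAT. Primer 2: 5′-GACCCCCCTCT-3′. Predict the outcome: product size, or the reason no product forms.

Primer 1 (GCTTGTAT) matches the top strand at positions 37–44; it acts as a forward primer.
Primer 2's reverse complement is AGAGGGGGGTC, matching the top strand at positions 112–122; it acts as a reverse primer.
The 3' ends face each other across positions 37–122, giving an 86 bp product.

Yes — an 86 bp product.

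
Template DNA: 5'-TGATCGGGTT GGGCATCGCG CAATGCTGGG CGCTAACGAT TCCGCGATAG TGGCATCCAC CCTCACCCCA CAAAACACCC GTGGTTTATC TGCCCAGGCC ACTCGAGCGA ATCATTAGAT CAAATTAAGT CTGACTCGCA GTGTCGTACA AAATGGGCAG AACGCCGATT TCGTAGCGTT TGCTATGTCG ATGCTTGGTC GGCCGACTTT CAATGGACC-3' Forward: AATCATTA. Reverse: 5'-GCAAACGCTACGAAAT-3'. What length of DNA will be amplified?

74 bp

The forward primer matches the template at positions 110–117.
The reverse primer's reverse complement is ATTTCGTAGCGTTTGC, which matches the template at positions 168–183.
Product length = (reverse-primer end) − (forward-primer start) + 1 = 183 − 110 + 1 = 74 bp.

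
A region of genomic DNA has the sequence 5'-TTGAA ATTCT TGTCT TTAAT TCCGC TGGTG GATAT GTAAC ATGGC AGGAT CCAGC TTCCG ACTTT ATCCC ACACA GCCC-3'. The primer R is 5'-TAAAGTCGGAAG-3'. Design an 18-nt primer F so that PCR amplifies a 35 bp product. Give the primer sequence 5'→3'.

5'-ATATGTAACATGGCAGGA-3'

The reverse primer's reverse complement CTTCCGACTTTA matches the template at positions 55–66, so the product ends at position 66.
A 35 bp product then starts at position 66 − 35 + 1 = 32.
The forward primer is identical to the top strand there: ATATGTAACATGGCAGGA.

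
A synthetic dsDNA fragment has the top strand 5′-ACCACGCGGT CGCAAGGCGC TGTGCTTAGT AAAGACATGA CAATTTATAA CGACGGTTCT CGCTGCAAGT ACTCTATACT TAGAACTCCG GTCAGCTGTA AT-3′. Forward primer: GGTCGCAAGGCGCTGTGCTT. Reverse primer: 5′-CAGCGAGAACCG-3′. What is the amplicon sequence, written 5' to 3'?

Forward primer GGTCGCAAGGCGCTGTGCTT is found on the top strand at positions 8–27.
The reverse primer's reverse complement is CGGTTCTCGCTG, which matches the template at positions 54–65.
The product is the template from position 8 through 65 (58 bp).

5'-GGTCGCAAGGCGCTGTGCTTAGTAAAGACATGACAATTTATAACGACGGTTCTCGCTG-3'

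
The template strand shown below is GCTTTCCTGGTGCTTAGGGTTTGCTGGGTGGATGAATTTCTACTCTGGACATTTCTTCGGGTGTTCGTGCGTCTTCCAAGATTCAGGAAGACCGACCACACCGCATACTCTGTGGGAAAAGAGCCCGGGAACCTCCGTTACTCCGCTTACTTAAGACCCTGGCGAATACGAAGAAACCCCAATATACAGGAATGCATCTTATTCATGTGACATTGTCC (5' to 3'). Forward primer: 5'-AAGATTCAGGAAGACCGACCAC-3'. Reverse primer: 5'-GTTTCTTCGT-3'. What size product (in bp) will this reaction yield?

Forward primer AAGATTCAGGAAGACCGACCAC is found on the top strand at positions 78–99.
Reverse complement of the reverse primer: ACGAAGAAAC. This occurs on the top strand at positions 168–177.
Amplicon spans positions 78–177: 100 bp.

100 bp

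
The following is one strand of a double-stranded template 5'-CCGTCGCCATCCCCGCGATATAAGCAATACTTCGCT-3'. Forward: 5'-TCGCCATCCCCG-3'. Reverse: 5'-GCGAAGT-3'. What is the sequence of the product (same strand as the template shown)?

Forward primer TCGCCATCCCCG is found on the top strand at positions 4–15.
The reverse primer's reverse complement is ACTTCGC, which matches the template at positions 29–35.
The product is the template from position 4 through 35 (32 bp).

5'-TCGCCATCCCCGCGATATAAGCAATACTTCGC-3'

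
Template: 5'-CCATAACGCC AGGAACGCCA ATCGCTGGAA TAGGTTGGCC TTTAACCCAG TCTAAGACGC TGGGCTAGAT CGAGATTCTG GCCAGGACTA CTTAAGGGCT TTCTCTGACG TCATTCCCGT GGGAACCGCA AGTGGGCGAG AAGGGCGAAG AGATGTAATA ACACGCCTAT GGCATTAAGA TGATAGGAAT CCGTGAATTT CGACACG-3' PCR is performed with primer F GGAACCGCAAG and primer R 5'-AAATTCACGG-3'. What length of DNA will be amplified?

The forward primer matches the template at positions 122–132.
Reverse complement of the reverse primer: CCGTGAATTT. This occurs on the top strand at positions 191–200.
Product length = (reverse-primer end) − (forward-primer start) + 1 = 200 − 122 + 1 = 79 bp.

79 bp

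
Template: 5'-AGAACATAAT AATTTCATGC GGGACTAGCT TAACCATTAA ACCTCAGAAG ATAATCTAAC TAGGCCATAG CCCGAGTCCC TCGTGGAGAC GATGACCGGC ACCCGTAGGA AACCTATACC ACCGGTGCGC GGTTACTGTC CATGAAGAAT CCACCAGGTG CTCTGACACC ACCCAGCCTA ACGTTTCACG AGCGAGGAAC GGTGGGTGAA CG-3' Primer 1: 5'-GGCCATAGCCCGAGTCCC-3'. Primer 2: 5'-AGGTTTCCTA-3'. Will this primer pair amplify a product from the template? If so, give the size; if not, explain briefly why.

Yes — a 53 bp product.

Primer 1 (GGCCATAGCCCGAGTCCC) matches the top strand at positions 63–80; it acts as a forward primer.
Primer 2's reverse complement is TAGGAAACCT, matching the top strand at positions 106–115; it acts as a reverse primer.
The 3' ends face each other across positions 63–115, giving a 53 bp product.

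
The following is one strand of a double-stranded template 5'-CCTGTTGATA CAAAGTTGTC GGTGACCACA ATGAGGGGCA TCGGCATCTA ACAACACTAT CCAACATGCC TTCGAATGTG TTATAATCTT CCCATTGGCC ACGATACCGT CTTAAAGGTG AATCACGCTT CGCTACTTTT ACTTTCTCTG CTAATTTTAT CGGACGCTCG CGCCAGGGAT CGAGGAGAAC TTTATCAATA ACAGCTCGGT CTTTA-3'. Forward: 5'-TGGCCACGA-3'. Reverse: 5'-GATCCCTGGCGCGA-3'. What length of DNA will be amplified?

Forward primer TGGCCACGA is found on the top strand at positions 96–104.
The reverse primer's reverse complement is TCGCGCCAGGGATC, which matches the template at positions 168–181.
The product runs from position 96 to position 181, so its length is 181 − 96 + 1 = 86 bp.

86 bp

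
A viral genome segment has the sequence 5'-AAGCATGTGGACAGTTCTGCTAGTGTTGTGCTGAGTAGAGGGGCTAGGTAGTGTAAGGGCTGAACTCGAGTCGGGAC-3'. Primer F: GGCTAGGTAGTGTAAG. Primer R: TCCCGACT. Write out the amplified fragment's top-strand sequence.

Scanning the template, GGCTAGGTAGTGTAAG occurs at positions 42–57; this primer anneals to the bottom strand there with its 3' end pointing downstream.
The reverse primer's reverse complement is AGTCGGGA, which matches the template at positions 69–76.
The product is the template from position 42 through 76 (35 bp).

5'-GGCTAGGTAGTGTAAGGGCTGAACTCGAGTCGGGA-3'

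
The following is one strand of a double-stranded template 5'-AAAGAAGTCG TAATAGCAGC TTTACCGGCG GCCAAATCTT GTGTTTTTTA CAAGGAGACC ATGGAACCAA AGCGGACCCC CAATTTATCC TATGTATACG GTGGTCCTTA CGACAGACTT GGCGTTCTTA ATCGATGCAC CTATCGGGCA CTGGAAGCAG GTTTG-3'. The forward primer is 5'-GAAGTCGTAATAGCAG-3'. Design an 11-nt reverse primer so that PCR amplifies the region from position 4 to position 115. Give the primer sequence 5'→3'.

5'-TGTCGTAAGGA-3'

The product's 3' end on the top strand is position 115.
The reverse primer anneals to the top strand over positions 105–115, i.e. to TCCTTACGACA.
Its sequence written 5'→3' is the reverse complement: TGTCGTAAGGA.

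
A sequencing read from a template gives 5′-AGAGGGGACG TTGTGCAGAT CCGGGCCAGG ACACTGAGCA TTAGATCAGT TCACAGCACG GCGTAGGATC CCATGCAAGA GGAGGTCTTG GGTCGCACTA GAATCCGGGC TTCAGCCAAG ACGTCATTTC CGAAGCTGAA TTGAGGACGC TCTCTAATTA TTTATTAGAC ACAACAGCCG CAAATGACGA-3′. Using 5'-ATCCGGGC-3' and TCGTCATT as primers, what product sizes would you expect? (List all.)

The forward primer ATCCGGGC matches the top strand at positions 19–26, 103–110.
The reverse primer's reverse complement is AATGACGA, matching at positions 183–190.
Each forward site pairs with the reverse site to give a product ending at position 190: sizes 172, 88 bp.

172 bp, 88 bp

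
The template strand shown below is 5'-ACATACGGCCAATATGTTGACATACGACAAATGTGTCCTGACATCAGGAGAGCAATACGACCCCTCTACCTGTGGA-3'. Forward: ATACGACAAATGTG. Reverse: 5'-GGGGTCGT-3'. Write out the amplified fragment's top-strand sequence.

Forward primer ATACGACAAATGTG is found on the top strand at positions 22–35.
Reverse complement of the reverse primer: ACGACCCC. This occurs on the top strand at positions 57–64.
The product is the template from position 22 through 64 (43 bp).

5'-ATACGACAAATGTGTCCTGACATCAGGAGAGCAATACGACCCC-3'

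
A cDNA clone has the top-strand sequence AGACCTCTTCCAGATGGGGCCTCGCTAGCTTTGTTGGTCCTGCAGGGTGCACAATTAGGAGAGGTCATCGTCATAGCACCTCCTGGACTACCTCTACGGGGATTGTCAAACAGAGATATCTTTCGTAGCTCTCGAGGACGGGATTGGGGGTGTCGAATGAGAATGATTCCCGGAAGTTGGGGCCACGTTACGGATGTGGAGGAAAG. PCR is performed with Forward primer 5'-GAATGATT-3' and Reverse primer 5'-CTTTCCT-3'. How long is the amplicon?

Forward primer GAATGATT is found on the top strand at positions 161–168.
Taking the reverse complement of CTTTCCT gives AGGAAAG, found at positions 200–206 on the template; the primer anneals here to the top strand with its 3' end pointing upstream.
The product runs from position 161 to position 206, so its length is 206 − 161 + 1 = 46 bp.

46 bp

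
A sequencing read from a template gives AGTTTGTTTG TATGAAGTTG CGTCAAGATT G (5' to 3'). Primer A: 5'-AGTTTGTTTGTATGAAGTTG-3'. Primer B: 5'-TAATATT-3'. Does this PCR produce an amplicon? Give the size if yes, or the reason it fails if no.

No product — primer B has no binding site in the template.

Primer B (TAATATT) does not match the top strand, and its reverse complement AATATTA does not match either.
With no annealing site for primer B, no amplification occurs.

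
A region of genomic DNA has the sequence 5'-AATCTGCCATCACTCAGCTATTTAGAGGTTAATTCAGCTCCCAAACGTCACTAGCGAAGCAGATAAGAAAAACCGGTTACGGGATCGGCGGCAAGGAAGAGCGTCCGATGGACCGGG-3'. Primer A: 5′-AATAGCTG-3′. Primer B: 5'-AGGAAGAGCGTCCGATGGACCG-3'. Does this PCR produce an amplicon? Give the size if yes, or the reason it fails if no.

Primer A (AATAGCTG) has reverse complement CAGCTATT, which matches the top strand at positions 15–22; primer A anneals to the top strand there with its 3' end pointing upstream toward position 15.
Primer B (AGGAAGAGCGTCCGATGGACCG) matches the top strand directly at positions 94–115; it anneals to the bottom strand with its 3' end pointing downstream toward position 115.
The 3' ends diverge (primer A extends toward position 1, primer B toward position 117), so the primers never converge on a shared product.

No product — the primers' 3' ends point away from each other.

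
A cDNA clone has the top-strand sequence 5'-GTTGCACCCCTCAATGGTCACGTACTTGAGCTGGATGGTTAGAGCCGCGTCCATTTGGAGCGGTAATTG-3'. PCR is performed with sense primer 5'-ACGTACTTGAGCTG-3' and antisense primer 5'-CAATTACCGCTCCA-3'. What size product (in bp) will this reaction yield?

50 bp

Forward primer ACGTACTTGAGCTG is found on the top strand at positions 20–33.
Reverse complement of the reverse primer: TGGAGCGGTAATTG. This occurs on the top strand at positions 56–69.
The product runs from position 20 to position 69, so its length is 69 − 20 + 1 = 50 bp.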